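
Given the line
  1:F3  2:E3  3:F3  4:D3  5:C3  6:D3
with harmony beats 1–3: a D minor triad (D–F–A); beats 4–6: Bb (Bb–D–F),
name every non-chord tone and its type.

The harmony at that moment is D minor triad (D, F, A); E3 is not a chord tone.
It is approached by step down from F3 and left by step up to F3.
Step away and step back to the same note — a neighbor tone (lower neighbor).
The harmony at that moment is Bb major triad (Bb, D, F); C3 is not a chord tone.
It is approached by step down from D3 and left by step up to D3.
Step away and step back to the same note — a neighbor tone (lower neighbor).

E3 (beat 2) — neighbor tone; C3 (beat 5) — neighbor tone.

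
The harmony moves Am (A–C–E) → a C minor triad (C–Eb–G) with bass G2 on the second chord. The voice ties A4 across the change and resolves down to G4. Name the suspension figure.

At the second chord the bass is G2. The suspended A4 lies a ninth above the bass; after resolving down by step to G4, the interval above the bass becomes an octave.
Suspension figures are named by those two intervals: 9–8.

9–8 suspension.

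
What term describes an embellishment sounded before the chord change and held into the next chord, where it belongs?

Anticipation.

Approach: ahead of the chord change (typically by step), so it is dissonant against the current harmony. Departure: none — the same pitch is restated or held and is a chord tone of the new harmony.
Dissonant first, consonant once the harmony catches up: the note simply arrives early — an anticipation. (The reverse timing, consonant first and dissonant after the change, would be a suspension or retardation.)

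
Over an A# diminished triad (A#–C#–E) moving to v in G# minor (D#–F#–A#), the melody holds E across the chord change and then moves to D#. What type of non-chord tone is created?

E is a suspension.

The harmony at that moment is D# minor triad (D#, F#, A#); E is not a chord tone.
It is held over (the same pitch as the preceding E) and left by step down to D#.
Held over from the previous chord and resolving down by step — a suspension.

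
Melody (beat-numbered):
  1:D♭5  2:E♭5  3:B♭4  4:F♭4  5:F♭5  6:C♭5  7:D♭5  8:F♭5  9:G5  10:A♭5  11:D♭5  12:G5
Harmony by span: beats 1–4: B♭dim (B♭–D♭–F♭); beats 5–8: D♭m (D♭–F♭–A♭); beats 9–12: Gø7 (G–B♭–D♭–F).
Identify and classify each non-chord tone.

E♭5 (beat 2) — escape tone; C♭5 (beat 6) — appoggiatura; A♭5 (beat 10) — escape tone.

The harmony at that moment is B♭ diminished triad (B♭, D♭, F♭); E♭5 is not a chord tone.
It is approached by step up from D♭5 and left by leap down to B♭4.
Step in, leap out — an escape tone.
The harmony at that moment is D♭ minor triad (D♭, F♭, A♭); C♭5 is not a chord tone.
It is approached by leap down from F♭5 and left by step up to D♭5.
Leap in, step out — an appoggiatura.
The harmony at that moment is G half-diminished seventh chord (G, B♭, D♭, F); A♭5 is not a chord tone.
It is approached by step up from G5 and left by leap down to D♭5.
Step in, leap out — an escape tone.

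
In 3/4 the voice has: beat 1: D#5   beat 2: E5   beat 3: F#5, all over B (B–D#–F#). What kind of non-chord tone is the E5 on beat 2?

Passing tone.

The harmony at that moment is B major triad (B, D#, F#); E5 is not a chord tone.
It is approached by step up from D#5 and left by step up to F#5.
Step in, step out in the same direction — a passing tone.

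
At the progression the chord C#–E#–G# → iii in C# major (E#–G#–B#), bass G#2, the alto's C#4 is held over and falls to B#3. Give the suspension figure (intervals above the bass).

4–3 suspension.

At the second chord the bass is G#2. The suspended C#4 lies a fourth above the bass; after resolving down by step to B#3, the interval above the bass becomes a third.
Suspension figures are named by those two intervals: 4–3.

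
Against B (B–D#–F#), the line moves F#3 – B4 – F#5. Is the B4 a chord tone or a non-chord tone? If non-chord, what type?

Chord tone (the root of B major triad).

B major triad contains B, D#, F#; B is the root, so it is a chord tone.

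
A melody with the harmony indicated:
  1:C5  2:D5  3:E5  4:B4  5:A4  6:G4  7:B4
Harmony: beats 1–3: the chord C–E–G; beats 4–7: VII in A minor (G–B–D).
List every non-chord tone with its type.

The harmony at that moment is C major triad (C, E, G); D5 is not a chord tone.
It is approached by step up from C5 and left by step up to E5.
Step in, step out in the same direction — a passing tone.
The harmony at that moment is G major triad (G, B, D); A4 is not a chord tone.
It is approached by step down from B4 and left by step down to G4.
Step in, step out in the same direction — a passing tone.

D5 (beat 2) — passing tone; A4 (beat 5) — passing tone.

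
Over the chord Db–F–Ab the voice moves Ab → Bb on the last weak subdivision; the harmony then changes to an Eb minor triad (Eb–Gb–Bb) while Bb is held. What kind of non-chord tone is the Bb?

The harmony at that moment is Db major triad (Db, F, Ab); Bb is not a chord tone.
It is approached by step up from Ab and then sustained as the same pitch into the next harmony.
Arriving early and becoming a chord tone when the harmony changes — an anticipation.

Bb is an anticipation.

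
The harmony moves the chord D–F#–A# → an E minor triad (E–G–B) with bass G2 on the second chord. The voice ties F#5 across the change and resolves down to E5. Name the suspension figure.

7–6 suspension.

At the second chord the bass is G2. The suspended F#5 lies a seventh above the bass; after resolving down by step to E5, the interval above the bass becomes a sixth.
Suspension figures are named by those two intervals: 7–6.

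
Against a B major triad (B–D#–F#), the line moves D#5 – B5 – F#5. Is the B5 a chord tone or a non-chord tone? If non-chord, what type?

B major triad contains B, D#, F#; B is the root, so it is a chord tone.

Chord tone (the root of B major triad).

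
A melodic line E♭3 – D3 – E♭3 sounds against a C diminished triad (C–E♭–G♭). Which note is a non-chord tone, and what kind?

The harmony at that moment is C diminished triad (C, E♭, G♭); D3 is not a chord tone.
It is approached by step down from E♭3 and left by step up to E♭3.
Step away and step back to the same note — a neighbor tone (lower neighbor).

D3 is a neighbor tone.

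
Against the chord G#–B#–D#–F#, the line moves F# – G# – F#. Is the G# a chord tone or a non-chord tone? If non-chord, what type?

Chord tone (the root of G# dominant seventh chord).

G# dominant seventh chord contains G#, B#, D#, F#; G# is the root, so it is a chord tone.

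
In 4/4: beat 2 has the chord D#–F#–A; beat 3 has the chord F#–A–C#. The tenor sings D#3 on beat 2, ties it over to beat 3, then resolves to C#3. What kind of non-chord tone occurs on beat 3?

Suspension.

The harmony at that moment is F# minor triad (F#, A, C#); D#3 is not a chord tone.
It is held over (the same pitch as the preceding D#3) and left by step down to C#3.
Held over from the previous chord and resolving down by step — a suspension.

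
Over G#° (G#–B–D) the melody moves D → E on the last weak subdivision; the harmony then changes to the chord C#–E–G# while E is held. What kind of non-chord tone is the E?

E is an anticipation.

The harmony at that moment is G# diminished triad (G#, B, D); E is not a chord tone.
It is approached by step up from D and then sustained as the same pitch into the next harmony.
Arriving early and becoming a chord tone when the harmony changes — an anticipation.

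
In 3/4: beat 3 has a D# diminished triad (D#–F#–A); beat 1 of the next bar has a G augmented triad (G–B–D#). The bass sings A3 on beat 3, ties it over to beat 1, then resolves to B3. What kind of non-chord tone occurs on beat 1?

Retardation.

The harmony at that moment is G augmented triad (G, B, D#); A3 is not a chord tone.
It is held over (the same pitch as the preceding A3) and left by step up to B3.
Held over from the previous chord and resolving up by step — a retardation.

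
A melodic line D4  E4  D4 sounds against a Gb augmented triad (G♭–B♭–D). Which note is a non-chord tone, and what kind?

The harmony at that moment is G♭ augmented triad (G♭, B♭, D); E4 is not a chord tone.
It is approached by step up from D4 and left by step down to D4.
Step away and step back to the same note — a neighbor tone (upper neighbor).

E4 is a neighbor tone.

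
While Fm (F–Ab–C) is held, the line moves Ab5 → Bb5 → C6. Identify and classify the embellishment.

Bb5 is a passing tone.

The harmony at that moment is F minor triad (F, Ab, C); Bb5 is not a chord tone.
It is approached by step up from Ab5 and left by step up to C6.
Step in, step out in the same direction — a passing tone.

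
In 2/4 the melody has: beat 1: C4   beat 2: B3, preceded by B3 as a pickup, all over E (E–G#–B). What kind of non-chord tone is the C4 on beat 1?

The harmony at that moment is E major triad (E, G#, B); C4 is not a chord tone.
It is approached by step up from B3 and left by step down to B3.
Step away and step back to the same note — a neighbor tone (upper neighbor).

Upper neighbor tone.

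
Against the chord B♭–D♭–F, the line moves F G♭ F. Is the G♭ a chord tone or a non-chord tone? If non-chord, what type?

The harmony at that moment is B♭ minor triad (B♭, D♭, F); G♭ is not a chord tone.
It is approached by step up from F and left by step down to F.
Step away and step back to the same note — a neighbor tone (upper neighbor).

Non-chord tone — a neighbor tone.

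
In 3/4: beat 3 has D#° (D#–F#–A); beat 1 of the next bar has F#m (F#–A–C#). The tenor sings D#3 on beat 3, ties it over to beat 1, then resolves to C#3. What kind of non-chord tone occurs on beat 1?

The harmony at that moment is F# minor triad (F#, A, C#); D#3 is not a chord tone.
It is held over (the same pitch as the preceding D#3) and left by step down to C#3.
Held over from the previous chord and resolving down by step — a suspension.

Suspension.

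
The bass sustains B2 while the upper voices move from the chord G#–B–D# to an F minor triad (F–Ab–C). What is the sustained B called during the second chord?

Pedal tone (pedal point).

The harmony at that moment is F minor triad (F, Ab, C); B2 is not a chord tone.
It is held over (the same pitch as the preceding B2) and then sustained as the same pitch into the next harmony.
Sustained through a change of harmony — a pedal tone.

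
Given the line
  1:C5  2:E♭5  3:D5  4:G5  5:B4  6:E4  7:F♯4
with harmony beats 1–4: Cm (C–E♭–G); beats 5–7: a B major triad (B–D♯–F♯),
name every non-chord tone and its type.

D5 (beat 3) — escape tone; E4 (beat 6) — appoggiatura.

The harmony at that moment is C minor triad (C, E♭, G); D5 is not a chord tone.
It is approached by step down from E♭5 and left by leap up to G5.
Step in, leap out — an escape tone.
The harmony at that moment is B major triad (B, D♯, F♯); E4 is not a chord tone.
It is approached by leap down from B4 and left by step up to F♯4.
Leap in, step out — an appoggiatura.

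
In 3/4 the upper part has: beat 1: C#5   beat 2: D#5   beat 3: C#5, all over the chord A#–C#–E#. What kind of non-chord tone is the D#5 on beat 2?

The harmony at that moment is A# minor triad (A#, C#, E#); D#5 is not a chord tone.
It is approached by step up from C#5 and left by step down to C#5.
Step away and step back to the same note — a neighbor tone (upper neighbor).

Upper neighbor tone.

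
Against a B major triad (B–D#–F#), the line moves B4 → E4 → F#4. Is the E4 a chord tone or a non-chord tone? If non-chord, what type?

The harmony at that moment is B major triad (B, D#, F#); E4 is not a chord tone.
It is approached by leap down from B4 and left by step up to F#4.
Leap in, step out — an appoggiatura.

Non-chord tone — an appoggiatura.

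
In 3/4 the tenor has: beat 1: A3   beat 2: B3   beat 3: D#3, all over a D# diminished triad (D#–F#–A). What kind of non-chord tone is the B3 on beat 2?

The harmony at that moment is D# diminished triad (D#, F#, A); B3 is not a chord tone.
It is approached by step up from A3 and left by leap down to D#3.
Step in, leap out, on a weak beat — an escape tone.

Escape tone.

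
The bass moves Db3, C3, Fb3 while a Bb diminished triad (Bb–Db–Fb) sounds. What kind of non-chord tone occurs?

C3 is an escape tone.

The harmony at that moment is Bb diminished triad (Bb, Db, Fb); C3 is not a chord tone.
It is approached by step down from Db3 and left by leap up to Fb3.
Step in, leap out — an escape tone.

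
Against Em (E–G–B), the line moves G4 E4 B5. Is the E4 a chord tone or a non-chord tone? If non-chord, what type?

E minor triad contains E, G, B; E is the root, so it is a chord tone.

Chord tone (the root of E minor triad).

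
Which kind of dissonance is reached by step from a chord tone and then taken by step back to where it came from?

Approach: by step. Departure: by step in the opposite direction, back to the starting pitch.
Stepwise on both sides but reversing to return to the same chord tone — a neighbor tone. (Had it continued onward in the same direction it would be a passing tone instead.)

Neighbor tone.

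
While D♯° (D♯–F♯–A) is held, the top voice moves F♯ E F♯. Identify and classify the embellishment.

E is a neighbor tone.

The harmony at that moment is D♯ diminished triad (D♯, F♯, A); E is not a chord tone.
It is approached by step down from F♯ and left by step up to F♯.
Step away and step back to the same note — a neighbor tone (lower neighbor).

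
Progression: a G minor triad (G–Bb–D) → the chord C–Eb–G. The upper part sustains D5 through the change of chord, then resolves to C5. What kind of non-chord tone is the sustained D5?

D5 is a suspension.

The harmony at that moment is C minor triad (C, Eb, G); D5 is not a chord tone.
It is held over (the same pitch as the preceding D5) and left by step down to C5.
Held over from the previous chord and resolving down by step — a suspension.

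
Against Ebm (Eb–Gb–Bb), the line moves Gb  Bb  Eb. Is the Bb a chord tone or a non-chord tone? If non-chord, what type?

Chord tone (the fifth of Eb minor triad).

Eb minor triad contains Eb, Gb, Bb; Bb is the fifth, so it is a chord tone.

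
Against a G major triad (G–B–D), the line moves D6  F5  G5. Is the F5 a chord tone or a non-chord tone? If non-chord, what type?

Non-chord tone — an appoggiatura.

The harmony at that moment is G major triad (G, B, D); F5 is not a chord tone.
It is approached by leap down from D6 and left by step up to G5.
Leap in, step out — an appoggiatura.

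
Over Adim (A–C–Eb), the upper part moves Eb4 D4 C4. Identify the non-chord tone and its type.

The harmony at that moment is A diminished triad (A, C, Eb); D4 is not a chord tone.
It is approached by step down from Eb4 and left by step down to C4.
Step in, step out in the same direction — a passing tone.

D4 is a passing tone.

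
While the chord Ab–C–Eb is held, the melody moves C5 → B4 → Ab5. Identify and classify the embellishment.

The harmony at that moment is Ab major triad (Ab, C, Eb); B4 is not a chord tone.
It is approached by step down from C5 and left by leap up to Ab5.
Step in, leap out — an escape tone.

B4 is an escape tone.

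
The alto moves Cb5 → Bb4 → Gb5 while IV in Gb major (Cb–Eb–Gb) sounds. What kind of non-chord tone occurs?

The harmony at that moment is Cb major triad (Cb, Eb, Gb); Bb4 is not a chord tone.
It is approached by step down from Cb5 and left by leap up to Gb5.
Step in, leap out — an escape tone.

Bb4 is an escape tone.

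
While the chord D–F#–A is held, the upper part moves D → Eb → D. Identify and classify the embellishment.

The harmony at that moment is D major triad (D, F#, A); Eb is not a chord tone.
It is approached by step up from D and left by step down to D.
Step away and step back to the same note — a neighbor tone (upper neighbor).

Eb is a neighbor tone.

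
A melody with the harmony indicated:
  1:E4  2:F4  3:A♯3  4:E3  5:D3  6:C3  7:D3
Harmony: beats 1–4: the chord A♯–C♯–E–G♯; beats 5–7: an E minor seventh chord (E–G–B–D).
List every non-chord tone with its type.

The harmony at that moment is A♯ half-diminished seventh chord (A♯, C♯, E, G♯); F4 is not a chord tone.
It is approached by step up from E4 and left by leap down to A♯3.
Step in, leap out — an escape tone.
The harmony at that moment is E minor seventh chord (E, G, B, D); C3 is not a chord tone.
It is approached by step down from D3 and left by step up to D3.
Step away and step back to the same note — a neighbor tone (lower neighbor).

F4 (beat 2) — escape tone; C3 (beat 6) — neighbor tone.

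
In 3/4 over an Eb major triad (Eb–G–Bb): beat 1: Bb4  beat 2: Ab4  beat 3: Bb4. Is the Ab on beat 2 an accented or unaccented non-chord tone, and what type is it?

Unaccented neighbor tone.

The harmony at that moment is Eb major triad (Eb, G, Bb); Ab4 is not a chord tone.
It is approached by step down from Bb4 and left by step up to Bb4.
Step away and step back to the same note — a neighbor tone (lower neighbor).
It falls on a weak beat, so it is unaccented.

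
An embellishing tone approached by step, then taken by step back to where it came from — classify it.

Neighbor tone.

Approach: by step. Departure: by step in the opposite direction, back to the starting pitch.
Stepwise on both sides but reversing to return to the same chord tone — a neighbor tone. (Had it continued onward in the same direction it would be a passing tone instead.)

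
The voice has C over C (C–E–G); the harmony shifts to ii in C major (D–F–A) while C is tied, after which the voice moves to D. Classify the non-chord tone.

C is a retardation.

The harmony at that moment is D minor triad (D, F, A); C is not a chord tone.
It is held over (the same pitch as the preceding C) and left by step up to D.
Held over from the previous chord and resolving up by step — a retardation.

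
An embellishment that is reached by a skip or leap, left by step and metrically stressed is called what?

Appoggiatura.

Approach: by leap. Departure: by step. Metric position: strong.
Leap in, step out, in a metrically strong position — an appoggiatura. (It is the mirror image of the escape tone, which steps in and leaps out from a weak position.)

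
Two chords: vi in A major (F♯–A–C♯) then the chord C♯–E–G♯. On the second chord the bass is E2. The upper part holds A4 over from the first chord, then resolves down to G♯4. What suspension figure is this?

At the second chord the bass is E2. The suspended A4 lies a fourth above the bass; after resolving down by step to G♯4, the interval above the bass becomes a third.
Suspension figures are named by those two intervals: 4–3.

4–3 suspension.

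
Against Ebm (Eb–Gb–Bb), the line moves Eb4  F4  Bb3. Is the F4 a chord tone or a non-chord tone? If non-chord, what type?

The harmony at that moment is Eb minor triad (Eb, Gb, Bb); F4 is not a chord tone.
It is approached by step up from Eb4 and left by leap down to Bb3.
Step in, leap out — an escape tone.

Non-chord tone — an escape tone.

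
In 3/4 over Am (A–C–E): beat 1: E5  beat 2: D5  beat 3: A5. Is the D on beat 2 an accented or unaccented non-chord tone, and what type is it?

Unaccented escape tone.

The harmony at that moment is A minor triad (A, C, E); D5 is not a chord tone.
It is approached by step down from E5 and left by leap up to A5.
Step in, leap out — an escape tone.
It falls on a weak beat, so it is unaccented.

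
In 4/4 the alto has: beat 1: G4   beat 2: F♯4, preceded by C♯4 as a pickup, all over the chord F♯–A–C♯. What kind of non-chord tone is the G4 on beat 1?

Appoggiatura.

The harmony at that moment is F♯ minor triad (F♯, A, C♯); G4 is not a chord tone.
It is approached by leap up from C♯4 and left by step down to F♯4.
Leap in, step out, metrically accented — an appoggiatura.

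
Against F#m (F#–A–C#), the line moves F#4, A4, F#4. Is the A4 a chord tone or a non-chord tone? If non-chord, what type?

Chord tone (the third of F# minor triad).

F# minor triad contains F#, A, C#; A is the third, so it is a chord tone.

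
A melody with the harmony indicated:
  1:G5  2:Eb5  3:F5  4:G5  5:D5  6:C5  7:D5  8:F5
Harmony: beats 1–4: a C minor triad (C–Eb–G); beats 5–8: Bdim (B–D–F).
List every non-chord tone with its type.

The harmony at that moment is C minor triad (C, Eb, G); F5 is not a chord tone.
It is approached by step up from Eb5 and left by step up to G5.
Step in, step out in the same direction — a passing tone.
The harmony at that moment is B diminished triad (B, D, F); C5 is not a chord tone.
It is approached by step down from D5 and left by step up to D5.
Step away and step back to the same note — a neighbor tone (lower neighbor).

F5 (beat 3) — passing tone; C5 (beat 6) — neighbor tone.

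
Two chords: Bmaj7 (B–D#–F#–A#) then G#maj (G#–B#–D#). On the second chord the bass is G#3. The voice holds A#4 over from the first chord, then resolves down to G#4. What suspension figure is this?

At the second chord the bass is G#3. The suspended A#4 lies a ninth above the bass; after resolving down by step to G#4, the interval above the bass becomes an octave.
Suspension figures are named by those two intervals: 9–8.

9–8 suspension.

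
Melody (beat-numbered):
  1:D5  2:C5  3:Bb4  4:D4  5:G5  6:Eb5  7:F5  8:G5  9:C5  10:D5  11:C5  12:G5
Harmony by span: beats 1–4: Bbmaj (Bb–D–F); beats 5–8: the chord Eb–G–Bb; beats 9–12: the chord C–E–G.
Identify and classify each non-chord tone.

The harmony at that moment is Bb major triad (Bb, D, F); C5 is not a chord tone.
It is approached by step down from D5 and left by step down to Bb4.
Step in, step out in the same direction — a passing tone.
The harmony at that moment is Eb major triad (Eb, G, Bb); F5 is not a chord tone.
It is approached by step up from Eb5 and left by step up to G5.
Step in, step out in the same direction — a passing tone.
The harmony at that moment is C major triad (C, E, G); D5 is not a chord tone.
It is approached by step up from C5 and left by step down to C5.
Step away and step back to the same note — a neighbor tone (upper neighbor).

C5 (beat 2) — passing tone; F5 (beat 7) — passing tone; D5 (beat 10) — neighbor tone.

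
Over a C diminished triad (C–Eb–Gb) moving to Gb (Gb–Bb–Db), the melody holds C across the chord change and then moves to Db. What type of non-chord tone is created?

The harmony at that moment is Gb major triad (Gb, Bb, Db); C is not a chord tone.
It is held over (the same pitch as the preceding C) and left by step up to Db.
Held over from the previous chord and resolving up by step — a retardation.

C is a retardation.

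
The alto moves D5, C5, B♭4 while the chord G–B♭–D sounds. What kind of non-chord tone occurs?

The harmony at that moment is G minor triad (G, B♭, D); C5 is not a chord tone.
It is approached by step down from D5 and left by step down to B♭4.
Step in, step out in the same direction — a passing tone.

C5 is a passing tone.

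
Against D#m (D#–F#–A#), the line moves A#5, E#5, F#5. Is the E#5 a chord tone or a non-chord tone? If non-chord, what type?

Non-chord tone — an appoggiatura.

The harmony at that moment is D# minor triad (D#, F#, A#); E#5 is not a chord tone.
It is approached by leap down from A#5 and left by step up to F#5.
Leap in, step out — an appoggiatura.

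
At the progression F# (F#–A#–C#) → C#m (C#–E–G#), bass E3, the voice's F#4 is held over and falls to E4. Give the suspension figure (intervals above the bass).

At the second chord the bass is E3. The suspended F#4 lies a ninth above the bass; after resolving down by step to E4, the interval above the bass becomes an octave.
Suspension figures are named by those two intervals: 9–8.

9–8 suspension.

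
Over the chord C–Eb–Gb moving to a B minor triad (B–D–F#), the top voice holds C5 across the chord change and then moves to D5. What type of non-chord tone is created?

C5 is a retardation.

The harmony at that moment is B minor triad (B, D, F#); C5 is not a chord tone.
It is held over (the same pitch as the preceding C5) and left by step up to D5.
Held over from the previous chord and resolving up by step — a retardation.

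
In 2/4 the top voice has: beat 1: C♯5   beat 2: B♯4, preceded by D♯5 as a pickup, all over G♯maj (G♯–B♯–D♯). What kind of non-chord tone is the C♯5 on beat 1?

Passing tone.

The harmony at that moment is G♯ major triad (G♯, B♯, D♯); C♯5 is not a chord tone.
It is approached by step down from D♯5 and left by step down to B♯4.
Step in, step out in the same direction — a passing tone.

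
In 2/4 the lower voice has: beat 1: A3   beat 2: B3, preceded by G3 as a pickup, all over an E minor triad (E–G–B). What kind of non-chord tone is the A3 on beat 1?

The harmony at that moment is E minor triad (E, G, B); A3 is not a chord tone.
It is approached by step up from G3 and left by step up to B3.
Step in, step out in the same direction — a passing tone.

Passing tone.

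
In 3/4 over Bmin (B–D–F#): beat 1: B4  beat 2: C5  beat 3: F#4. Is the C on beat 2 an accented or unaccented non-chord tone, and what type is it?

The harmony at that moment is B minor triad (B, D, F#); C5 is not a chord tone.
It is approached by step up from B4 and left by leap down to F#4.
Step in, leap out — an escape tone.
It falls on a weak beat, so it is unaccented.

Unaccented escape tone.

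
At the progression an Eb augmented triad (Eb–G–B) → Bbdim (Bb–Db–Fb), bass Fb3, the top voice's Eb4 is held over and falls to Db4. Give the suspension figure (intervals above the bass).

7–6 suspension.

At the second chord the bass is Fb3. The suspended Eb4 lies a seventh above the bass; after resolving down by step to Db4, the interval above the bass becomes a sixth.
Suspension figures are named by those two intervals: 7–6.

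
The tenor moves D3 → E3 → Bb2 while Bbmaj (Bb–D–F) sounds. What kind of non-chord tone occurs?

The harmony at that moment is Bb major triad (Bb, D, F); E3 is not a chord tone.
It is approached by step up from D3 and left by leap down to Bb2.
Step in, leap out — an escape tone.

E3 is an escape tone.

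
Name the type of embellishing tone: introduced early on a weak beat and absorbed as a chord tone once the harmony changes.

Approach: ahead of the chord change (typically by step), so it is dissonant against the current harmony. Departure: none — the same pitch is restated or held and is a chord tone of the new harmony.
Dissonant first, consonant once the harmony catches up: the note simply arrives early — an anticipation. (The reverse timing, consonant first and dissonant after the change, would be a suspension or retardation.)

Anticipation.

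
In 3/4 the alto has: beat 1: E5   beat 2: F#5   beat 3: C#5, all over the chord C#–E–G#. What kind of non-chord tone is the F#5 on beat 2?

Escape tone.

The harmony at that moment is C# minor triad (C#, E, G#); F#5 is not a chord tone.
It is approached by step up from E5 and left by leap down to C#5.
Step in, leap out, on a weak beat — an escape tone.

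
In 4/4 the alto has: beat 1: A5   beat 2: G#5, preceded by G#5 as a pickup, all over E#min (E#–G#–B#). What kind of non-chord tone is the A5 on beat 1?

Upper neighbor tone.

The harmony at that moment is E# minor triad (E#, G#, B#); A5 is not a chord tone.
It is approached by step up from G#5 and left by step down to G#5.
Step away and step back to the same note — a neighbor tone (upper neighbor).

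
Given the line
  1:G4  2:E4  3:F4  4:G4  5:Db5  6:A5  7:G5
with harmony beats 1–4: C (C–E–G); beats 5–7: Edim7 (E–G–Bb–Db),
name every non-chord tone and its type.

The harmony at that moment is C major triad (C, E, G); F4 is not a chord tone.
It is approached by step up from E4 and left by step up to G4.
Step in, step out in the same direction — a passing tone.
The harmony at that moment is E diminished seventh chord (E, G, Bb, Db); A5 is not a chord tone.
It is approached by leap up from Db5 and left by step down to G5.
Leap in, step out — an appoggiatura.

F4 (beat 3) — passing tone; A5 (beat 6) — appoggiatura.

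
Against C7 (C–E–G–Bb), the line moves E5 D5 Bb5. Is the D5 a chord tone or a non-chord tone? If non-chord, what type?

Non-chord tone — an escape tone.

The harmony at that moment is C dominant seventh chord (C, E, G, Bb); D5 is not a chord tone.
It is approached by step down from E5 and left by leap up to Bb5.
Step in, leap out — an escape tone.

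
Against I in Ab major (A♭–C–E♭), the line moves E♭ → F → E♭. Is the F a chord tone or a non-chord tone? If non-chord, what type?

Non-chord tone — a neighbor tone.

The harmony at that moment is A♭ major triad (A♭, C, E♭); F is not a chord tone.
It is approached by step up from E♭ and left by step down to E♭.
Step away and step back to the same note — a neighbor tone (upper neighbor).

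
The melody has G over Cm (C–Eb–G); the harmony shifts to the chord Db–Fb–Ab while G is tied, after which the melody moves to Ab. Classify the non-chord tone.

G is a retardation.

The harmony at that moment is Db minor triad (Db, Fb, Ab); G is not a chord tone.
It is held over (the same pitch as the preceding G) and left by step up to Ab.
Held over from the previous chord and resolving up by step — a retardation.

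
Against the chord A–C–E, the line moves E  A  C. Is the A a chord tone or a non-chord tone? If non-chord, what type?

A minor triad contains A, C, E; A is the root, so it is a chord tone.

Chord tone (the root of A minor triad).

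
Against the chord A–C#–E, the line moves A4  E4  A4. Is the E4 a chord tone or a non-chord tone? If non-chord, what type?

Chord tone (the fifth of A major triad).

A major triad contains A, C#, E; E is the fifth, so it is a chord tone.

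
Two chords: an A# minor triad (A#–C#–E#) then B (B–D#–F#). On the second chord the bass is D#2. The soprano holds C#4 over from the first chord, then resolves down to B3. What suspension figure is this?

7–6 suspension.

At the second chord the bass is D#2. The suspended C#4 lies a seventh above the bass; after resolving down by step to B3, the interval above the bass becomes a sixth.
Suspension figures are named by those two intervals: 7–6.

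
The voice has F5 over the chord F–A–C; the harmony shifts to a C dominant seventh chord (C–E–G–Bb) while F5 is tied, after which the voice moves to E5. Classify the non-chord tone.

The harmony at that moment is C dominant seventh chord (C, E, G, Bb); F5 is not a chord tone.
It is held over (the same pitch as the preceding F5) and left by step down to E5.
Held over from the previous chord and resolving down by step — a suspension.

F5 is a suspension.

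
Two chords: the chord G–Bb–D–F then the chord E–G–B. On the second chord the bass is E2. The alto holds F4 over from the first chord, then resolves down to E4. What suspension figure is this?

At the second chord the bass is E2. The suspended F4 lies a ninth above the bass; after resolving down by step to E4, the interval above the bass becomes an octave.
Suspension figures are named by those two intervals: 9–8.

9–8 suspension.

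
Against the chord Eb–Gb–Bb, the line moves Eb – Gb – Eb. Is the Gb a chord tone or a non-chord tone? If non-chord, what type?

Eb minor triad contains Eb, Gb, Bb; Gb is the third, so it is a chord tone.

Chord tone (the third of Eb minor triad).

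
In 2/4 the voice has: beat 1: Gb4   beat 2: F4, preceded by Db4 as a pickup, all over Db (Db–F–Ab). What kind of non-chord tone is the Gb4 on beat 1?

Appoggiatura.

The harmony at that moment is Db major triad (Db, F, Ab); Gb4 is not a chord tone.
It is approached by leap up from Db4 and left by step down to F4.
Leap in, step out, metrically accented — an appoggiatura.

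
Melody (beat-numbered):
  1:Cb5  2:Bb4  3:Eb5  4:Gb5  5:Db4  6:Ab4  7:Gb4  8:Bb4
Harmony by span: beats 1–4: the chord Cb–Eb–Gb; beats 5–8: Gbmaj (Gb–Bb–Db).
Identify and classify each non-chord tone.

Bb4 (beat 2) — escape tone; Ab4 (beat 6) — appoggiatura.

The harmony at that moment is Cb major triad (Cb, Eb, Gb); Bb4 is not a chord tone.
It is approached by step down from Cb5 and left by leap up to Eb5.
Step in, leap out — an escape tone.
The harmony at that moment is Gb major triad (Gb, Bb, Db); Ab4 is not a chord tone.
It is approached by leap up from Db4 and left by step down to Gb4.
Leap in, step out — an appoggiatura.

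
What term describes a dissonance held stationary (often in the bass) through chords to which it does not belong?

Pedal tone.

Approach: none. Departure: none — a single pitch is sustained while the chords change around it, passing through harmonies that do not contain it.
No melodic motion at all; the dissonance is created entirely by the moving harmonies against the stationary note — a pedal tone (pedal point).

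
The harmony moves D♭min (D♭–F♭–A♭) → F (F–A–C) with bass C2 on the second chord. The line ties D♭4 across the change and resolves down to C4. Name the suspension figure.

At the second chord the bass is C2. The suspended D♭4 lies a ninth above the bass; after resolving down by step to C4, the interval above the bass becomes an octave.
Suspension figures are named by those two intervals: 9–8.

9–8 suspension.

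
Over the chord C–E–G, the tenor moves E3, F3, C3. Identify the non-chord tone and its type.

F3 is an escape tone.

The harmony at that moment is C major triad (C, E, G); F3 is not a chord tone.
It is approached by step up from E3 and left by leap down to C3.
Step in, leap out — an escape tone.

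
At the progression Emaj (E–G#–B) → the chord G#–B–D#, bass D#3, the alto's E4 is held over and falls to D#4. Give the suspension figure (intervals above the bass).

At the second chord the bass is D#3. The suspended E4 lies a ninth above the bass; after resolving down by step to D#4, the interval above the bass becomes an octave.
Suspension figures are named by those two intervals: 9–8.

9–8 suspension.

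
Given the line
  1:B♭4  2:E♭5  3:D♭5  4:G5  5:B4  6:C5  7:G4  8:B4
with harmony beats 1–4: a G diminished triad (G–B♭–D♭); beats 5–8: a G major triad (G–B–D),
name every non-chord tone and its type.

E♭5 (beat 2) — appoggiatura; C5 (beat 6) — escape tone.

The harmony at that moment is G diminished triad (G, B♭, D♭); E♭5 is not a chord tone.
It is approached by leap up from B♭4 and left by step down to D♭5.
Leap in, step out — an appoggiatura.
The harmony at that moment is G major triad (G, B, D); C5 is not a chord tone.
It is approached by step up from B4 and left by leap down to G4.
Step in, leap out — an escape tone.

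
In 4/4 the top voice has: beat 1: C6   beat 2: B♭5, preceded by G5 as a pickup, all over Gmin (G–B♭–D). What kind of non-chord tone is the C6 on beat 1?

The harmony at that moment is G minor triad (G, B♭, D); C6 is not a chord tone.
It is approached by leap up from G5 and left by step down to B♭5.
Leap in, step out, metrically accented — an appoggiatura.

Appoggiatura.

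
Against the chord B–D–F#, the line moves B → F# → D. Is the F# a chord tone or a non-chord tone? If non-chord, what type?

Chord tone (the fifth of B minor triad).

B minor triad contains B, D, F#; F# is the fifth, so it is a chord tone.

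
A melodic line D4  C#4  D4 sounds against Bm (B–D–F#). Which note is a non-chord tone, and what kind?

C#4 is a neighbor tone.

The harmony at that moment is B minor triad (B, D, F#); C#4 is not a chord tone.
It is approached by step down from D4 and left by step up to D4.
Step away and step back to the same note — a neighbor tone (lower neighbor).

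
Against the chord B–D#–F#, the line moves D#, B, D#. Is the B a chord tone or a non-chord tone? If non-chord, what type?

B major triad contains B, D#, F#; B is the root, so it is a chord tone.

Chord tone (the root of B major triad).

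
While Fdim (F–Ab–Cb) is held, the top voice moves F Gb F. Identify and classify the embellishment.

Gb is a neighbor tone.

The harmony at that moment is F diminished triad (F, Ab, Cb); Gb is not a chord tone.
It is approached by step up from F and left by step down to F.
Step away and step back to the same note — a neighbor tone (upper neighbor).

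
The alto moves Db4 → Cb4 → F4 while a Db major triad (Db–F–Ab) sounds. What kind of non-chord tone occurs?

Cb4 is an escape tone.

The harmony at that moment is Db major triad (Db, F, Ab); Cb4 is not a chord tone.
It is approached by step down from Db4 and left by leap up to F4.
Step in, leap out — an escape tone.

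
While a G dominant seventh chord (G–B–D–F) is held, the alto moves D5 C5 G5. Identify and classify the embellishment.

C5 is an escape tone.

The harmony at that moment is G dominant seventh chord (G, B, D, F); C5 is not a chord tone.
It is approached by step down from D5 and left by leap up to G5.
Step in, leap out — an escape tone.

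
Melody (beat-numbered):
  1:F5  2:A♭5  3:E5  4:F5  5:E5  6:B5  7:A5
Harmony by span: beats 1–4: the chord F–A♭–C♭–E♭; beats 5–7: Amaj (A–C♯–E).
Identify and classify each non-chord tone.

E5 (beat 3) — appoggiatura; B5 (beat 6) — appoggiatura.

The harmony at that moment is F half-diminished seventh chord (F, A♭, C♭, E♭); E5 is not a chord tone.
It is approached by leap down from A♭5 and left by step up to F5.
Leap in, step out — an appoggiatura.
The harmony at that moment is A major triad (A, C♯, E); B5 is not a chord tone.
It is approached by leap up from E5 and left by step down to A5.
Leap in, step out — an appoggiatura.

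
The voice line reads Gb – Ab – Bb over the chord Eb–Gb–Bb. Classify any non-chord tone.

Ab is a passing tone.

The harmony at that moment is Eb minor triad (Eb, Gb, Bb); Ab is not a chord tone.
It is approached by step up from Gb and left by step up to Bb.
Step in, step out in the same direction — a passing tone.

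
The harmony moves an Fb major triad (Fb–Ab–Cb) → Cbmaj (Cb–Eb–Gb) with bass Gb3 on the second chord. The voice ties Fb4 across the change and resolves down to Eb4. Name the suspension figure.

7–6 suspension.

At the second chord the bass is Gb3. The suspended Fb4 lies a seventh above the bass; after resolving down by step to Eb4, the interval above the bass becomes a sixth.
Suspension figures are named by those two intervals: 7–6.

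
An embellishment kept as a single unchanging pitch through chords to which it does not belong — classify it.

Pedal tone.

Approach: none. Departure: none — a single pitch is sustained while the chords change around it, passing through harmonies that do not contain it.
No melodic motion at all; the dissonance is created entirely by the moving harmonies against the stationary note — a pedal tone (pedal point).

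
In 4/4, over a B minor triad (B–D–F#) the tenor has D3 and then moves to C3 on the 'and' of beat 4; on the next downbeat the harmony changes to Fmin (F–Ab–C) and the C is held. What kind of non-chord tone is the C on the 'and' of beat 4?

The harmony at that moment is B minor triad (B, D, F#); C3 is not a chord tone.
It is approached by step down from D3 and then sustained as the same pitch into the next harmony.
Arriving early and becoming a chord tone when the harmony changes — an anticipation.

Anticipation.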